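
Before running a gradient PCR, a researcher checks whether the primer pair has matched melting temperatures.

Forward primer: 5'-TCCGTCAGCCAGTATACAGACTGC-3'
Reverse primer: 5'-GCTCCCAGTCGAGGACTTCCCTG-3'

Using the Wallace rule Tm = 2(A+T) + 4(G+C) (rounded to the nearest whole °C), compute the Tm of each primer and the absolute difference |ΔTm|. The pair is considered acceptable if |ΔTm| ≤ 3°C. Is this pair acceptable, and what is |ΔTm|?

Forward: A=6 T=5 G=5 C=8 → Tm = 2·11 + 4·13 = 74°C.
Reverse: A=3 T=5 G=6 C=9 → Tm = 2·8 + 4·15 = 76°C.
|ΔTm| = |74 − 76| = 2°C, ≤ 3°C.

|ΔTm| = 2°C; the pair is acceptable.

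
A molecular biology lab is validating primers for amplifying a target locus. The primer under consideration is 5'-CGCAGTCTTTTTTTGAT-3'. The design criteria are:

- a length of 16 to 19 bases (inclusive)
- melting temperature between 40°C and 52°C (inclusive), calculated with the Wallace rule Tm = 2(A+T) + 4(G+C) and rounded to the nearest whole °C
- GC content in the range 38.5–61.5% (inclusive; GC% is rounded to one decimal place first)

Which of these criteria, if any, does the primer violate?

Base counts: A=2, T=9, G=3, C=3 (length 17).
length: length 17 ✓
Tm: Tm = 2·11 + 4·6 = 46°C ✓
GC content: GC 6/17 = 35.3%, outside 38.5–61.5% ✗

Fails: GC content.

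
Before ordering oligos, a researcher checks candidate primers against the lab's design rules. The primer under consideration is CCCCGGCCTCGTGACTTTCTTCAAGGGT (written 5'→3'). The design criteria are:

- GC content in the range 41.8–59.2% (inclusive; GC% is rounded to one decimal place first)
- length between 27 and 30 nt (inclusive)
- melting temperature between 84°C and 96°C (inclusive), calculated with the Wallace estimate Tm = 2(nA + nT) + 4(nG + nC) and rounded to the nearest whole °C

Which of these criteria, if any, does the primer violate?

Fails: GC content.

Base counts: A=3, T=8, G=7, C=10 (length 28).
GC content: GC 17/28 = 60.7%, outside 41.8–59.2% ✗
length: length 28 ✓
Tm: Tm = 2·11 + 4·17 = 90°C ✓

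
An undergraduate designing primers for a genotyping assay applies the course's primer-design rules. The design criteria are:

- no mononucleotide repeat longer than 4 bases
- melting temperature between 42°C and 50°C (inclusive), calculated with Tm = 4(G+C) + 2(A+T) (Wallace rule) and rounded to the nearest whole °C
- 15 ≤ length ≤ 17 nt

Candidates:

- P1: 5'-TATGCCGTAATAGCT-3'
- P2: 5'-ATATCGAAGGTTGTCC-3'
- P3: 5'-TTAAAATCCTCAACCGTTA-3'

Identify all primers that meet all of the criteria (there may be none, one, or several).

P1 and P2.

P1 (15 nt, A=4 T=5 G=3 C=3): longest run = 2 ✓; Tm = 2·9 + 4·6 = 42°C ✓; length 15 ✓ — passes.
P2 (16 nt, A=4 T=5 G=4 C=3): longest run = 2 ✓; Tm = 2·9 + 4·7 = 46°C ✓; length 16 ✓ — passes.
P3 (19 nt, A=7 T=6 G=1 C=5): longest run = 4 ✓; Tm = 2·13 + 4·6 = 50°C ✓; length 19, outside 15–17 ✗ — fails.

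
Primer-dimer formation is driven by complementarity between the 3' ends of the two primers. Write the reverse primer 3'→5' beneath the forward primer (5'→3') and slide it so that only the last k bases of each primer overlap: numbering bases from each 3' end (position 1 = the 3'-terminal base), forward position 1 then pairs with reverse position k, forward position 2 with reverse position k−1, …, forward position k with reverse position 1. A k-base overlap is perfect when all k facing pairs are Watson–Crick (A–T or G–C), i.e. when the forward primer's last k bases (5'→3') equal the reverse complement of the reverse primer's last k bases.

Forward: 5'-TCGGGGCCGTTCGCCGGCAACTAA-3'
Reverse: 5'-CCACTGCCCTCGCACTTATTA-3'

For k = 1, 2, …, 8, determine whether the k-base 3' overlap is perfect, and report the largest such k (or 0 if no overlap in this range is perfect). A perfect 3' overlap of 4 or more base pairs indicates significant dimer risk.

Last 8 bases (5'→3') — forward …GCAACTAA, reverse …ACTTATTA.
Reverse complement of the reverse primer's last 8 bases: TAATAAGT; its first k bases are the reverse complement of the reverse primer's last k bases, so a perfect k-base overlap needs the forward primer's last k bases to equal them.
Comparing (forward last k vs required): k=1: A vs T ✗; k=2: AA vs TA ✗; k=3: TAA vs TAA ✓; k=4: CTAA vs TAAT ✗; k=5: ACTAA vs TAATA ✗; k=6: AACTAA vs TAATAA ✗; k=7: CAACTAA vs TAATAAG ✗; k=8: GCAACTAA vs TAATAAGT ✗.
Only k = 3 is perfect, so the longest perfect 3' overlap is 3.

Longest perfect overlap: 3 complementary base pairs; below the dimer-risk threshold (threshold 4).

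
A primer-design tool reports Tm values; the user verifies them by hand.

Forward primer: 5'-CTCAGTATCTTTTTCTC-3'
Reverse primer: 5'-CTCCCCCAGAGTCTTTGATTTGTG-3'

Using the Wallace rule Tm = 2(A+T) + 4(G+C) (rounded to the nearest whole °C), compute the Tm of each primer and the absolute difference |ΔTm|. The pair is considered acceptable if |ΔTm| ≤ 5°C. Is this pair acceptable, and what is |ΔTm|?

|ΔTm| = 26°C; the pair is not acceptable.

Forward: A=2 T=9 G=1 C=5 → Tm = 2·11 + 4·6 = 46°C.
Reverse: A=3 T=9 G=5 C=7 → Tm = 2·12 + 4·12 = 72°C.
|ΔTm| = |46 − 72| = 26°C, > 5°C.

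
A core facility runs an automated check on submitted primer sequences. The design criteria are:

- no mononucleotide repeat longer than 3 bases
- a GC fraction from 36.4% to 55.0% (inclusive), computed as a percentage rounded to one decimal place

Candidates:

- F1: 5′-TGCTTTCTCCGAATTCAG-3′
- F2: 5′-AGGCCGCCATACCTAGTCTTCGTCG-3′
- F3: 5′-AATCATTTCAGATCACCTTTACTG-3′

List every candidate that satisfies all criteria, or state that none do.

F1 (18 nt, A=3 T=7 G=3 C=5): longest run = 3 ✓; GC 8/18 = 44.4% ✓ — passes.
F2 (25 nt, A=4 T=6 G=6 C=9): longest run = 2 ✓; GC 15/25 = 60.0%, outside 36.4–55.0% ✗ — fails.
F3 (24 nt, A=7 T=9 G=2 C=6): longest run = 3 ✓; GC 8/24 = 33.3%, outside 36.4–55.0% ✗ — fails.

F1 only.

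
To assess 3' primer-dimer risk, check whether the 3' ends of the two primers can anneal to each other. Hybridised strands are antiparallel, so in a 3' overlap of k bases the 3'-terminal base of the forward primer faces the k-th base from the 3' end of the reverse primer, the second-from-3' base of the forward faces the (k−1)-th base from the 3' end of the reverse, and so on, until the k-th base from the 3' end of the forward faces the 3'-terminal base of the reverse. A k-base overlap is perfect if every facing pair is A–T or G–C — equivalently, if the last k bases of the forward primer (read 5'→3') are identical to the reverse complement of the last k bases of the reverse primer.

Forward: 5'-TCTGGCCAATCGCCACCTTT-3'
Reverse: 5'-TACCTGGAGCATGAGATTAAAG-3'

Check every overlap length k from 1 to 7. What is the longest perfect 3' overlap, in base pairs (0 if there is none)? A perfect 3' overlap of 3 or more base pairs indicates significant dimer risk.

Last 7 bases (5'→3') — forward …CACCTTT, reverse …ATTAAAG.
Reverse complement of the reverse primer's last 7 bases: CTTTAAT; its first k bases are the reverse complement of the reverse primer's last k bases, so a perfect k-base overlap needs the forward primer's last k bases to equal them.
Comparing (forward last k vs required): k=1: T vs C ✗; k=2: TT vs CT ✗; k=3: TTT vs CTT ✗; k=4: CTTT vs CTTT ✓; k=5: CCTTT vs CTTTA ✗; k=6: ACCTTT vs CTTTAA ✗; k=7: CACCTTT vs CTTTAAT ✗.
Only k = 4 is perfect, so the longest perfect 3' overlap is 4.

Longest perfect overlap: 4 complementary base pairs; significant dimer risk (threshold 3).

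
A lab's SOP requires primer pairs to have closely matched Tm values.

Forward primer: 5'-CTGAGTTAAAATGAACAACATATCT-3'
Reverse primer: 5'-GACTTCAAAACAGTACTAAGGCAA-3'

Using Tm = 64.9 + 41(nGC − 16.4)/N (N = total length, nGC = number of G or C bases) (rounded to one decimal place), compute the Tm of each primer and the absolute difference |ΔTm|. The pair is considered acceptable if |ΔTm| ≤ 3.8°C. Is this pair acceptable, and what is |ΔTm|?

Forward: G+C = 7, N = 25 → Tm = 64.9 + 41·(7 − 16.4)/25 = 49.5°C.
Reverse: G+C = 9, N = 24 → Tm = 64.9 + 41·(9 − 16.4)/24 = 52.3°C.
|ΔTm| = |49.5 − 52.3| = 2.8°C, ≤ 3.8°C.

|ΔTm| = 2.8°C; the pair is acceptable.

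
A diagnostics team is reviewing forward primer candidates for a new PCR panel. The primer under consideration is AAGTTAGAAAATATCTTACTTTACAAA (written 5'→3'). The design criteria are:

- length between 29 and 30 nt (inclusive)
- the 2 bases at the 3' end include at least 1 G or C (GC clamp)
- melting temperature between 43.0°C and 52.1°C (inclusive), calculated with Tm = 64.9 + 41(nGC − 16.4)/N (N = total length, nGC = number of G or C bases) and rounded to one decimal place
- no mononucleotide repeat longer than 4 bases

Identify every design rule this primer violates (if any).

Fails: length, GC clamp.

Base counts: A=13, T=9, G=2, C=3 (length 27).
length: length 27, outside 29–30 ✗
GC clamp: 3' end AA has 0 G/C, need ≥1 ✗
Tm: Tm = 64.9 + 41·(5 − 16.4)/27 = 47.6°C ✓
homopolymer run: longest run = 4 ✓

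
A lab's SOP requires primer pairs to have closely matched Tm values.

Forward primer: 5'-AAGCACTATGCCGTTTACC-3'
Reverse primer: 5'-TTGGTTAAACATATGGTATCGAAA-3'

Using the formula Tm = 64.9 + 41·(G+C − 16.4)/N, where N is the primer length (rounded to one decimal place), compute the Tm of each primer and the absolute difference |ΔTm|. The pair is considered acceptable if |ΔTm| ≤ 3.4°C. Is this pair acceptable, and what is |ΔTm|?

|ΔTm| = 0.1°C; the pair is acceptable.

Forward: G+C = 9, N = 19 → Tm = 64.9 + 41·(9 − 16.4)/19 = 48.9°C.
Reverse: G+C = 7, N = 24 → Tm = 64.9 + 41·(7 − 16.4)/24 = 48.8°C.
|ΔTm| = |48.9 − 48.8| = 0.1°C, ≤ 3.4°C.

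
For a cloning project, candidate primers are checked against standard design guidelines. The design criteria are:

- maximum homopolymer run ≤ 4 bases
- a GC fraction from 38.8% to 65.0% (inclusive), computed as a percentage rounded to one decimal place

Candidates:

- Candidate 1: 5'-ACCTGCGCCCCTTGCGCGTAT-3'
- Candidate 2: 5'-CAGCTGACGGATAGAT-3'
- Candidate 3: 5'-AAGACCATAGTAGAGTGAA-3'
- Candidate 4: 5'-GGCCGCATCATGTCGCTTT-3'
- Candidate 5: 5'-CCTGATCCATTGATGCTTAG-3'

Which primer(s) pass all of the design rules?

Candidate 2, Candidate 4 and Candidate 5.

Candidate 1 (21 nt, A=2 T=5 G=5 C=9): longest run = 4 ✓; GC 14/21 = 66.7%, outside 38.8–65.0% ✗ — fails.
Candidate 2 (16 nt, A=5 T=3 G=5 C=3): longest run = 2 ✓; GC 8/16 = 50.0% ✓ — passes.
Candidate 3 (19 nt, A=9 T=3 G=5 C=2): longest run = 2 ✓; GC 7/19 = 36.8%, outside 38.8–65.0% ✗ — fails.
Candidate 4 (19 nt, A=2 T=6 G=5 C=6): longest run = 3 ✓; GC 11/19 = 57.9% ✓ — passes.
Candidate 5 (20 nt, A=4 T=7 G=4 C=5): longest run = 2 ✓; GC 9/20 = 45.0% ✓ — passes.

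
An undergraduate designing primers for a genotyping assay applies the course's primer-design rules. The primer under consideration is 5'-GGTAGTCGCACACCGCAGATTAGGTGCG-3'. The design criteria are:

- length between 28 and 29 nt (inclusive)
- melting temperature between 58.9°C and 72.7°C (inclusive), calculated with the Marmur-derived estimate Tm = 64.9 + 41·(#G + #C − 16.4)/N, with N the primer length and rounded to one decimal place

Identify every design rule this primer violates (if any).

Base counts: A=6, T=5, G=10, C=7 (length 28).
length: length 28 ✓
Tm: Tm = 64.9 + 41·(17 − 16.4)/28 = 65.8°C ✓

Meets all criteria.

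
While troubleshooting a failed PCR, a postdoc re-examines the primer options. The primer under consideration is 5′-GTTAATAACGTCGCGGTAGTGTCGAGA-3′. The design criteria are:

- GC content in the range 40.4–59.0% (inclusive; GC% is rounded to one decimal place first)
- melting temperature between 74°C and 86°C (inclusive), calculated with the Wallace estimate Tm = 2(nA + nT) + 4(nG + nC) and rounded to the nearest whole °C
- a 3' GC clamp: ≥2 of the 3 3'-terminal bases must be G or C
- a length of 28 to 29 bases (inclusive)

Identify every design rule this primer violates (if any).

Fails: GC clamp, length.

Base counts: A=7, T=7, G=9, C=4 (length 27).
GC content: GC 13/27 = 48.1% ✓
Tm: Tm = 2·14 + 4·13 = 80°C ✓
GC clamp: 3' end AGA has 1 G/C, need ≥2 ✗
length: length 27, outside 28–29 ✗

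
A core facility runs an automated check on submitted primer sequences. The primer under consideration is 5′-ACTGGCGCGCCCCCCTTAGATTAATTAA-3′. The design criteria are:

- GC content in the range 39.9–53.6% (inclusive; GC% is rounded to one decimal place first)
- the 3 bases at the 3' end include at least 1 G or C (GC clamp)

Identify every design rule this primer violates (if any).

Base counts: A=7, T=7, G=5, C=9 (length 28).
GC content: GC 14/28 = 50.0% ✓
GC clamp: 3' end TAA has 0 G/C, need ≥1 ✗

Fails: GC clamp.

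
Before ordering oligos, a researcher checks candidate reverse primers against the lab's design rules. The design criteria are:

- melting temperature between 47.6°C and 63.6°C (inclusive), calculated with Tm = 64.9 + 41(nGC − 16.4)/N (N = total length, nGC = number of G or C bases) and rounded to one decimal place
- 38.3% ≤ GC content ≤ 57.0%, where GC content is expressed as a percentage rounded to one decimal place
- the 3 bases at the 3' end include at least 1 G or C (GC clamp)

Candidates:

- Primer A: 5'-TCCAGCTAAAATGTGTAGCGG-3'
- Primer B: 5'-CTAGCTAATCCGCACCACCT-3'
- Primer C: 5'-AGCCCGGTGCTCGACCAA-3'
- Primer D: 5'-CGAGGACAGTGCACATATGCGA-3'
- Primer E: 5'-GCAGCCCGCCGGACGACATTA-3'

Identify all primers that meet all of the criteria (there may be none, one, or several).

Primer A, Primer B and Primer D.

Primer A (21 nt, A=6 T=5 G=6 C=4): Tm = 64.9 + 41·(10 − 16.4)/21 = 52.4°C ✓; GC 10/21 = 47.6% ✓; 3' end CGG has 3 G/C ✓ — passes.
Primer B (20 nt, A=5 T=4 G=2 C=9): Tm = 64.9 + 41·(11 − 16.4)/20 = 53.8°C ✓; GC 11/20 = 55.0% ✓; 3' end CCT has 2 G/C ✓ — passes.
Primer C (18 nt, A=4 T=2 G=5 C=7): Tm = 64.9 + 41·(12 − 16.4)/18 = 54.9°C ✓; GC 12/18 = 66.7%, outside 38.3–57.0% ✗; 3' end CAA has 1 G/C ✓ — fails.
Primer D (22 nt, A=7 T=3 G=7 C=5): Tm = 64.9 + 41·(12 − 16.4)/22 = 56.7°C ✓; GC 12/22 = 54.5% ✓; 3' end CGA has 2 G/C ✓ — passes.
Primer E (21 nt, A=5 T=2 G=6 C=8): Tm = 64.9 + 41·(14 − 16.4)/21 = 60.2°C ✓; GC 14/21 = 66.7%, outside 38.3–57.0% ✗; 3' end TTA has 0 G/C, need ≥1 ✗ — fails.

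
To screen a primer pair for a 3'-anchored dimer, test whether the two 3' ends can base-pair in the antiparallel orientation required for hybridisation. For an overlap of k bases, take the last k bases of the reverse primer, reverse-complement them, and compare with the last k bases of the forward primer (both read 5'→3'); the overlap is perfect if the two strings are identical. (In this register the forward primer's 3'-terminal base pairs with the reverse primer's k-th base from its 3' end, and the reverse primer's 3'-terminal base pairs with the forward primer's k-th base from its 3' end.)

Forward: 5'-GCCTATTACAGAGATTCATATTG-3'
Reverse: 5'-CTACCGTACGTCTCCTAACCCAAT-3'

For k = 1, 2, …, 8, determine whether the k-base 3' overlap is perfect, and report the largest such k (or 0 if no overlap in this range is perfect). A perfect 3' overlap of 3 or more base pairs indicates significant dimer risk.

Last 8 bases (5'→3') — forward …TCATATTG, reverse …AACCCAAT.
Reverse complement of the reverse primer's last 8 bases: ATTGGGTT; its first k bases are the reverse complement of the reverse primer's last k bases, so a perfect k-base overlap needs the forward primer's last k bases to equal them.
Comparing (forward last k vs required): k=1: G vs A ✗; k=2: TG vs AT ✗; k=3: TTG vs ATT ✗; k=4: ATTG vs ATTG ✓; k=5: TATTG vs ATTGG ✗; k=6: ATATTG vs ATTGGG ✗; k=7: CATATTG vs ATTGGGT ✗; k=8: TCATATTG vs ATTGGGTT ✗.
Only k = 4 is perfect, so the longest perfect 3' overlap is 4.

Longest perfect overlap: 4 complementary base pairs; significant dimer risk (threshold 3).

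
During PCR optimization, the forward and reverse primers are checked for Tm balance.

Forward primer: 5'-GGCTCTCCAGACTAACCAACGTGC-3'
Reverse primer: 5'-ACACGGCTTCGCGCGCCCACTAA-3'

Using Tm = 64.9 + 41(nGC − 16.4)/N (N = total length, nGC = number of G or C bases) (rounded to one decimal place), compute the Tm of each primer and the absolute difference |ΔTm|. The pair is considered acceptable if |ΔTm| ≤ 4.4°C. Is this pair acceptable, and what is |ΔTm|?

|ΔTm| = 1.6°C; the pair is acceptable.

Forward: G+C = 14, N = 24 → Tm = 64.9 + 41·(14 − 16.4)/24 = 60.8°C.
Reverse: G+C = 15, N = 23 → Tm = 64.9 + 41·(15 − 16.4)/23 = 62.4°C.
|ΔTm| = |60.8 − 62.4| = 1.6°C, ≤ 4.4°C.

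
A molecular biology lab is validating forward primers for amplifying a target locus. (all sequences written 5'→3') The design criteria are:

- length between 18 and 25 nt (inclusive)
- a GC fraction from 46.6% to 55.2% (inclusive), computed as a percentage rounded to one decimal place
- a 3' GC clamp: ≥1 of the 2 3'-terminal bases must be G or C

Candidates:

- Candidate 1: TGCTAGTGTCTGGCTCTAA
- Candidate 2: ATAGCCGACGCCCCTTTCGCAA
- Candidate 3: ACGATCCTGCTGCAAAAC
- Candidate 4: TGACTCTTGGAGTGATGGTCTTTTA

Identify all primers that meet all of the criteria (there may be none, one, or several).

Candidate 1 (19 nt, A=3 T=7 G=5 C=4): length 19 ✓; GC 9/19 = 47.4% ✓; 3' end AA has 0 G/C, need ≥1 ✗ — fails.
Candidate 2 (22 nt, A=5 T=4 G=4 C=9): length 22 ✓; GC 13/22 = 59.1%, outside 46.6–55.2% ✗; 3' end AA has 0 G/C, need ≥1 ✗ — fails.
Candidate 3 (18 nt, A=6 T=3 G=3 C=6): length 18 ✓; GC 9/18 = 50.0% ✓; 3' end AC has 1 G/C ✓ — passes.
Candidate 4 (25 nt, A=4 T=11 G=7 C=3): length 25 ✓; GC 10/25 = 40.0%, outside 46.6–55.2% ✗; 3' end TA has 0 G/C, need ≥1 ✗ — fails.

Candidate 3 only.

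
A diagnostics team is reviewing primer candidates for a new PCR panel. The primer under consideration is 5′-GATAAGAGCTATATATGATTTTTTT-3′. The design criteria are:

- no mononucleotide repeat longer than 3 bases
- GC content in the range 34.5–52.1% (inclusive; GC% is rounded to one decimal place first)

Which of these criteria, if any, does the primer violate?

Base counts: A=8, T=12, G=4, C=1 (length 25).
homopolymer run: longest run = 7, exceeds 3 ✗
GC content: GC 5/25 = 20.0%, outside 34.5–52.1% ✗

Fails: homopolymer run, GC content.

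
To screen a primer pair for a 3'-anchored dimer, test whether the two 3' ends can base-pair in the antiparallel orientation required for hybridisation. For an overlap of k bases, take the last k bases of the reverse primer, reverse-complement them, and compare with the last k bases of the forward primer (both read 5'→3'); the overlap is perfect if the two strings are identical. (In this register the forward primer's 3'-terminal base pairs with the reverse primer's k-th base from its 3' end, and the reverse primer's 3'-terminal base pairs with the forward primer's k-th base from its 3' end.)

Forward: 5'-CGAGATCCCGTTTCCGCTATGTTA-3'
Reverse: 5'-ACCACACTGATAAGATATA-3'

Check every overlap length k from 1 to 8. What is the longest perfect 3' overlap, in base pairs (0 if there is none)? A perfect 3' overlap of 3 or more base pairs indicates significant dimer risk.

Last 8 bases (5'→3') — forward …CTATGTTA, reverse …AAGATATA.
Reverse complement of the reverse primer's last 8 bases: TATATCTT; its first k bases are the reverse complement of the reverse primer's last k bases, so a perfect k-base overlap needs the forward primer's last k bases to equal them.
Comparing (forward last k vs required): k=1: A vs T ✗; k=2: TA vs TA ✓; k=3: TTA vs TAT ✗; k=4: GTTA vs TATA ✗; k=5: TGTTA vs TATAT ✗; k=6: ATGTTA vs TATATC ✗; k=7: TATGTTA vs TATATCT ✗; k=8: CTATGTTA vs TATATCTT ✗.
Only k = 2 is perfect, so the longest perfect 3' overlap is 2.

Longest perfect overlap: 2 complementary base pairs; below the dimer-risk threshold (threshold 3).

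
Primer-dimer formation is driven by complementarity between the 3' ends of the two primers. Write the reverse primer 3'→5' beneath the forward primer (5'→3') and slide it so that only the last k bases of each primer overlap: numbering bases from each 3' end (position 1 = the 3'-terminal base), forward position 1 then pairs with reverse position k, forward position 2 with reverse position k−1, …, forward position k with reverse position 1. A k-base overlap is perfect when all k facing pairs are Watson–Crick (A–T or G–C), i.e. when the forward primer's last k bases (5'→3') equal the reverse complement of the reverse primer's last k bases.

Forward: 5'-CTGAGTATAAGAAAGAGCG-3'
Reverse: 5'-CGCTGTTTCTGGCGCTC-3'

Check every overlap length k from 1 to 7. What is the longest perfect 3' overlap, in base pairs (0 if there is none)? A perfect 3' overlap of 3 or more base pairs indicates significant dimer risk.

Longest perfect overlap: 5 complementary base pairs; significant dimer risk (threshold 3).

Last 7 bases (5'→3') — forward …AAGAGCG, reverse …GGCGCTC.
Reverse complement of the reverse primer's last 7 bases: GAGCGCC; its first k bases are the reverse complement of the reverse primer's last k bases, so a perfect k-base overlap needs the forward primer's last k bases to equal them.
Comparing (forward last k vs required): k=1: G vs G ✓; k=2: CG vs GA ✗; k=3: GCG vs GAG ✗; k=4: AGCG vs GAGC ✗; k=5: GAGCG vs GAGCG ✓; k=6: AGAGCG vs GAGCGC ✗; k=7: AAGAGCG vs GAGCGCC ✗.
Perfect overlaps at k = 1, 5; the largest is 5.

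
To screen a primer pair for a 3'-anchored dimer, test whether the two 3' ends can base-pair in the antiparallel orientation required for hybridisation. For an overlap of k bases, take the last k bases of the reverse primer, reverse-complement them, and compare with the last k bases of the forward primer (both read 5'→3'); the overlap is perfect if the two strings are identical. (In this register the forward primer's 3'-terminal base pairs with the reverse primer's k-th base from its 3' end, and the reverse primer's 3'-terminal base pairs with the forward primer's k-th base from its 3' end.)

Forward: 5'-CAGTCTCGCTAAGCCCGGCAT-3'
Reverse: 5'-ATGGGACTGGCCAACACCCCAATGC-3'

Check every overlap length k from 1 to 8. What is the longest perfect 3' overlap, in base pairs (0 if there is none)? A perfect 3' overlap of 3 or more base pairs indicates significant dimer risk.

Longest perfect overlap: 4 complementary base pairs; significant dimer risk (threshold 3).

Last 8 bases (5'→3') — forward …CCCGGCAT, reverse …CCCAATGC.
Reverse complement of the reverse primer's last 8 bases: GCATTGGG; its first k bases are the reverse complement of the reverse primer's last k bases, so a perfect k-base overlap needs the forward primer's last k bases to equal them.
Comparing (forward last k vs required): k=1: T vs G ✗; k=2: AT vs GC ✗; k=3: CAT vs GCA ✗; k=4: GCAT vs GCAT ✓; k=5: GGCAT vs GCATT ✗; k=6: CGGCAT vs GCATTG ✗; k=7: CCGGCAT vs GCATTGG ✗; k=8: CCCGGCAT vs GCATTGGG ✗.
Only k = 4 is perfect, so the longest perfect 3' overlap is 4.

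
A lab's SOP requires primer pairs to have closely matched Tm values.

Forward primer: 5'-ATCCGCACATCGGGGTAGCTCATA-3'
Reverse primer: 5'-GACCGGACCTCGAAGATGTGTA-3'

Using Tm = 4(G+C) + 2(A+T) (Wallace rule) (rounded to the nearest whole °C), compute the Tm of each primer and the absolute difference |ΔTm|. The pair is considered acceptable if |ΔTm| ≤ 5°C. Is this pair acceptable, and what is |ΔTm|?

|ΔTm| = 6°C; the pair is not acceptable.

Forward: A=6 T=5 G=6 C=7 → Tm = 2·11 + 4·13 = 74°C.
Reverse: A=6 T=4 G=7 C=5 → Tm = 2·10 + 4·12 = 68°C.
|ΔTm| = |74 − 68| = 6°C, > 5°C.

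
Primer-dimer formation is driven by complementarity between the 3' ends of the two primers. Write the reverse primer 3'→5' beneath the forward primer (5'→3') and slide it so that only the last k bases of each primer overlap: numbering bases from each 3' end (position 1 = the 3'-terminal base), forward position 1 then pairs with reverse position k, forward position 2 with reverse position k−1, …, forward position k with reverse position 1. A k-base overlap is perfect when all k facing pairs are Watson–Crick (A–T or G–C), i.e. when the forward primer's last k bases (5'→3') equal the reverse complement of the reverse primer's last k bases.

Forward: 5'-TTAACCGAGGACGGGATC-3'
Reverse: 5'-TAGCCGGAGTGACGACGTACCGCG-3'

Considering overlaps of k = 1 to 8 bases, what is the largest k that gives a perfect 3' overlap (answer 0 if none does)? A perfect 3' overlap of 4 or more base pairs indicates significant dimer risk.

Longest perfect overlap: 1 complementary base pair; below the dimer-risk threshold (threshold 4).

Last 8 bases (5'→3') — forward …ACGGGATC, reverse …GTACCGCG.
Reverse complement of the reverse primer's last 8 bases: CGCGGTAC; its first k bases are the reverse complement of the reverse primer's last k bases, so a perfect k-base overlap needs the forward primer's last k bases to equal them.
Comparing (forward last k vs required): k=1: C vs C ✓; k=2: TC vs CG ✗; k=3: ATC vs CGC ✗; k=4: GATC vs CGCG ✗; k=5: GGATC vs CGCGG ✗; k=6: GGGATC vs CGCGGT ✗; k=7: CGGGATC vs CGCGGTA ✗; k=8: ACGGGATC vs CGCGGTAC ✗.
Only k = 1 is perfect, so the longest perfect 3' overlap is 1.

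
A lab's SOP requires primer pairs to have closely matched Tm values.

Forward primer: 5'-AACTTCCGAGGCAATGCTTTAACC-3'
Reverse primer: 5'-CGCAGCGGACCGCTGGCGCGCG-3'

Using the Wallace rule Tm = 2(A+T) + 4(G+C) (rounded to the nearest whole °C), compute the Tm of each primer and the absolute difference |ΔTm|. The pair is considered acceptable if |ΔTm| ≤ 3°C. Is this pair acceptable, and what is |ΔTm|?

|ΔTm| = 12°C; the pair is not acceptable.

Forward: A=7 T=6 G=4 C=7 → Tm = 2·13 + 4·11 = 70°C.
Reverse: A=2 T=1 G=10 C=9 → Tm = 2·3 + 4·19 = 82°C.
|ΔTm| = |70 − 82| = 12°C, > 3°C.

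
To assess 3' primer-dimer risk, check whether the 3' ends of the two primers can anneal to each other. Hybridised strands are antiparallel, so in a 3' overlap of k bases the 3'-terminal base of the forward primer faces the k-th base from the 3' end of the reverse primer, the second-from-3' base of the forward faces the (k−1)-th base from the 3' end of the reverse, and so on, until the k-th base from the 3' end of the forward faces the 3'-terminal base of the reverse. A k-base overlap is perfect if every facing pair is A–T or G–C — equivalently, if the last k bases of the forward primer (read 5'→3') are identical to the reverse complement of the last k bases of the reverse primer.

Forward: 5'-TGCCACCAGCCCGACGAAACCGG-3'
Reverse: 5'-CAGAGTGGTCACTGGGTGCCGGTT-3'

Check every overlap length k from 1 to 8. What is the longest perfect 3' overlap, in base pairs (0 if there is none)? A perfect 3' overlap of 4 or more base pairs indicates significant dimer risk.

Last 8 bases (5'→3') — forward …GAAACCGG, reverse …TGCCGGTT.
Reverse complement of the reverse primer's last 8 bases: AACCGGCA; its first k bases are the reverse complement of the reverse primer's last k bases, so a perfect k-base overlap needs the forward primer's last k bases to equal them.
Comparing (forward last k vs required): k=1: G vs A ✗; k=2: GG vs AA ✗; k=3: CGG vs AAC ✗; k=4: CCGG vs AACC ✗; k=5: ACCGG vs AACCG ✗; k=6: AACCGG vs AACCGG ✓; k=7: AAACCGG vs AACCGGC ✗; k=8: GAAACCGG vs AACCGGCA ✗.
Only k = 6 is perfect, so the longest perfect 3' overlap is 6.

Longest perfect overlap: 6 complementary base pairs; significant dimer risk (threshold 4).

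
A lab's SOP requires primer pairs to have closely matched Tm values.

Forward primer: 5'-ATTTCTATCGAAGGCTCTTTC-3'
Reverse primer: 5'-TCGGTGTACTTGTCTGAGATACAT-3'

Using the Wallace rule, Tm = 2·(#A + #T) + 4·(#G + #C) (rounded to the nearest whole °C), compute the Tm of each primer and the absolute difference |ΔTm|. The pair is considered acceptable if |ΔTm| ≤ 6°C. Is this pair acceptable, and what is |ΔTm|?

|ΔTm| = 10°C; the pair is not acceptable.

Forward: A=4 T=9 G=3 C=5 → Tm = 2·13 + 4·8 = 58°C.
Reverse: A=5 T=9 G=6 C=4 → Tm = 2·14 + 4·10 = 68°C.
|ΔTm| = |58 − 68| = 10°C, > 6°C.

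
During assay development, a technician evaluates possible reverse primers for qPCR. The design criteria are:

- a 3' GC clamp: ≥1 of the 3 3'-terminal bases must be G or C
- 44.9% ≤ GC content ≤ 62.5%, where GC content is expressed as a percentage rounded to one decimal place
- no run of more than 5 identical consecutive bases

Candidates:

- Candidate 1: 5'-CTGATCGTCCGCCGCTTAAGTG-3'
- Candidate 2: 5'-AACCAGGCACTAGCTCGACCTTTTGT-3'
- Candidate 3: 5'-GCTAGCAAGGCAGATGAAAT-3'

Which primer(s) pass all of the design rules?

Candidate 1 (22 nt, A=3 T=6 G=6 C=7): 3' end GTG has 2 G/C ✓; GC 13/22 = 59.1% ✓; longest run = 2 ✓ — passes.
Candidate 2 (26 nt, A=6 T=7 G=5 C=8): 3' end TGT has 1 G/C ✓; GC 13/26 = 50.0% ✓; longest run = 4 ✓ — passes.
Candidate 3 (20 nt, A=8 T=3 G=6 C=3): 3' end AAT has 0 G/C, need ≥1 ✗; GC 9/20 = 45.0% ✓; longest run = 3 ✓ — fails.

Candidate 1 and Candidate 2.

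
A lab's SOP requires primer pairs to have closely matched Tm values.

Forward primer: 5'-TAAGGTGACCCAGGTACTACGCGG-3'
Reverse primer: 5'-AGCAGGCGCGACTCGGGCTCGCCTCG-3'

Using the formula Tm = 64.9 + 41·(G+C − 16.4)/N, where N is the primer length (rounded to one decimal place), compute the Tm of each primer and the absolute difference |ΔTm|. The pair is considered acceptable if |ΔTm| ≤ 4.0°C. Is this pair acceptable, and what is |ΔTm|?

|ΔTm| = 9.8°C; the pair is not acceptable.

Forward: G+C = 14, N = 24 → Tm = 64.9 + 41·(14 − 16.4)/24 = 60.8°C.
Reverse: G+C = 20, N = 26 → Tm = 64.9 + 41·(20 − 16.4)/26 = 70.6°C.
|ΔTm| = |60.8 − 70.6| = 9.8°C, > 4.0°C.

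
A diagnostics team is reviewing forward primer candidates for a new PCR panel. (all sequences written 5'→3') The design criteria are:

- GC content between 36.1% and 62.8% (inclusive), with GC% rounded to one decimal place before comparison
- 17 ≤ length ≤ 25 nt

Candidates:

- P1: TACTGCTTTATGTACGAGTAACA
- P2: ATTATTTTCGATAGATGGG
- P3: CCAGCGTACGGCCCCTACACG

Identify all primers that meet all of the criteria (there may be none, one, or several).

None of the candidates satisfy all criteria.

P1 (23 nt, A=7 T=8 G=4 C=4): GC 8/23 = 34.8%, outside 36.1–62.8% ✗; length 23 ✓ — fails.
P2 (19 nt, A=5 T=8 G=5 C=1): GC 6/19 = 31.6%, outside 36.1–62.8% ✗; length 19 ✓ — fails.
P3 (21 nt, A=4 T=2 G=5 C=10): GC 15/21 = 71.4%, outside 36.1–62.8% ✗; length 21 ✓ — fails.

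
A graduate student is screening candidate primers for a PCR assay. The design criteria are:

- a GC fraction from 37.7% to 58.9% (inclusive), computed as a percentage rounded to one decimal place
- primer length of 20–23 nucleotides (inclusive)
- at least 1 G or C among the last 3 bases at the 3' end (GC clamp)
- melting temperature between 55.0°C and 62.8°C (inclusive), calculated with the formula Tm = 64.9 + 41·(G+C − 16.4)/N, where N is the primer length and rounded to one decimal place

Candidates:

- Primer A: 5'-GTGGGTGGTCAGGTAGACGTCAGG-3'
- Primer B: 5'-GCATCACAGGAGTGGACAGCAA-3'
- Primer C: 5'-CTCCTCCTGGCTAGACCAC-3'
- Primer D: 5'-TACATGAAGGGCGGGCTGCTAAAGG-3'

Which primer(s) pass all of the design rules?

Primer B only.

Primer A (24 nt, A=4 T=5 G=12 C=3): GC 15/24 = 62.5%, outside 37.7–58.9% ✗; length 24, outside 20–23 ✗; 3' end AGG has 2 G/C ✓; Tm = 64.9 + 41·(15 − 16.4)/24 = 62.5°C ✓ — fails.
Primer B (22 nt, A=8 T=2 G=7 C=5): GC 12/22 = 54.5% ✓; length 22 ✓; 3' end CAA has 1 G/C ✓; Tm = 64.9 + 41·(12 − 16.4)/22 = 56.7°C ✓ — passes.
Primer C (19 nt, A=3 T=4 G=3 C=9): GC 12/19 = 63.2%, outside 37.7–58.9% ✗; length 19, outside 20–23 ✗; 3' end CAC has 2 G/C ✓; Tm = 64.9 + 41·(12 − 16.4)/19 = 55.4°C ✓ — fails.
Primer D (25 nt, A=7 T=4 G=10 C=4): GC 14/25 = 56.0% ✓; length 25, outside 20–23 ✗; 3' end AGG has 2 G/C ✓; Tm = 64.9 + 41·(14 − 16.4)/25 = 61.0°C ✓ — fails.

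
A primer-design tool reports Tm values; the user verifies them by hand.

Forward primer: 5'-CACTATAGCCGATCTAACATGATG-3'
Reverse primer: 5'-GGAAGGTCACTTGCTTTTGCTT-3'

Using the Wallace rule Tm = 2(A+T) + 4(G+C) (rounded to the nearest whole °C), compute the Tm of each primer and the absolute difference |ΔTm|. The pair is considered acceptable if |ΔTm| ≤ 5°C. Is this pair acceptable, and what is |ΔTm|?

|ΔTm| = 4°C; the pair is acceptable.

Forward: A=8 T=6 G=4 C=6 → Tm = 2·14 + 4·10 = 68°C.
Reverse: A=3 T=9 G=6 C=4 → Tm = 2·12 + 4·10 = 64°C.
|ΔTm| = |68 − 64| = 4°C, ≤ 5°C.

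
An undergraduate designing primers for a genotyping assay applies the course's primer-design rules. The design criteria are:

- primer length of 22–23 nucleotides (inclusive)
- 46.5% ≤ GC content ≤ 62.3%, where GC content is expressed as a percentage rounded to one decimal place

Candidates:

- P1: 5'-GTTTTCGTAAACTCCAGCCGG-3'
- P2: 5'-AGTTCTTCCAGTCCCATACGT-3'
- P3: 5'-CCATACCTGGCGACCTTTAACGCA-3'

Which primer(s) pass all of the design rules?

None of the candidates satisfy all criteria.

P1 (21 nt, A=4 T=6 G=5 C=6): length 21, outside 22–23 ✗; GC 11/21 = 52.4% ✓ — fails.
P2 (21 nt, A=4 T=7 G=3 C=7): length 21, outside 22–23 ✗; GC 10/21 = 47.6% ✓ — fails.
P3 (24 nt, A=6 T=5 G=4 C=9): length 24, outside 22–23 ✗; GC 13/24 = 54.2% ✓ — fails.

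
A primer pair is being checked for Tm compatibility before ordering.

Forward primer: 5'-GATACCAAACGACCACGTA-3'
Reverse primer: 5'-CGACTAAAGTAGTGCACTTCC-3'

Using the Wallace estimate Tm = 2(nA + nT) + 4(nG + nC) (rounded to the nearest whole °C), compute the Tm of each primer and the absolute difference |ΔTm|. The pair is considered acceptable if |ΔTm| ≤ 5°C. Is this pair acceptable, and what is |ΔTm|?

|ΔTm| = 6°C; the pair is not acceptable.

Forward: A=8 T=2 G=3 C=6 → Tm = 2·10 + 4·9 = 56°C.
Reverse: A=6 T=5 G=4 C=6 → Tm = 2·11 + 4·10 = 62°C.
|ΔTm| = |56 − 62| = 6°C, > 5°C.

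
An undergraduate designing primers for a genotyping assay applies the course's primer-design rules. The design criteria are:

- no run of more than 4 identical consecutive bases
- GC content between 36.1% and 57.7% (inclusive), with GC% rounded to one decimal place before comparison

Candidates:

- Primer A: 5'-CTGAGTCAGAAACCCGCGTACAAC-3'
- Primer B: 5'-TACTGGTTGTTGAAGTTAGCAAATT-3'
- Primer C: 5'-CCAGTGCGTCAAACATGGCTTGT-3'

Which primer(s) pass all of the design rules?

Primer A and Primer C.

Primer A (24 nt, A=8 T=3 G=5 C=8): longest run = 3 ✓; GC 13/24 = 54.2% ✓ — passes.
Primer B (25 nt, A=7 T=10 G=6 C=2): longest run = 3 ✓; GC 8/25 = 32.0%, outside 36.1–57.7% ✗ — fails.
Primer C (23 nt, A=5 T=6 G=6 C=6): longest run = 3 ✓; GC 12/23 = 52.2% ✓ — passes.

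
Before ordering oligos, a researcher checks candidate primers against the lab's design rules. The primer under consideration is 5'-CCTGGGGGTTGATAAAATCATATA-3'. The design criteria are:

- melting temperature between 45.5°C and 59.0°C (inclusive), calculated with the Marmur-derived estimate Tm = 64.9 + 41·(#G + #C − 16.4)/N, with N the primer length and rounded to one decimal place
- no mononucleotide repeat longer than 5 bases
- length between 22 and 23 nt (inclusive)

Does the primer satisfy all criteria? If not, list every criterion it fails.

Base counts: A=8, T=7, G=6, C=3 (length 24).
Tm: Tm = 64.9 + 41·(9 − 16.4)/24 = 52.3°C ✓
homopolymer run: longest run = 5 ✓
length: length 24, outside 22–23 ✗

Fails: length.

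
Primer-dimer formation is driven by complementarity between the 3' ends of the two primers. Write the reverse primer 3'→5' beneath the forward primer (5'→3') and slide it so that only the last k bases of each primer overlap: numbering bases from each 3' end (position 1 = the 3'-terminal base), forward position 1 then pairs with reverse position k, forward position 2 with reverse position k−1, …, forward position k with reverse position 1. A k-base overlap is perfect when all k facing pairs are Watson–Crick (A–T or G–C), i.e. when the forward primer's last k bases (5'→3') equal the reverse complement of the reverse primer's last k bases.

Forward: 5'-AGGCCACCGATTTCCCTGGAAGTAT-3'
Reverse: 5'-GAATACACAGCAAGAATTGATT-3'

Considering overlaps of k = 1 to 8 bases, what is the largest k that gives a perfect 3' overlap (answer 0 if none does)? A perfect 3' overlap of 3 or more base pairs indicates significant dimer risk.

Last 8 bases (5'→3') — forward …GGAAGTAT, reverse …AATTGATT.
Reverse complement of the reverse primer's last 8 bases: AATCAATT; its first k bases are the reverse complement of the reverse primer's last k bases, so a perfect k-base overlap needs the forward primer's last k bases to equal them.
Comparing (forward last k vs required): k=1: T vs A ✗; k=2: AT vs AA ✗; k=3: TAT vs AAT ✗; k=4: GTAT vs AATC ✗; k=5: AGTAT vs AATCA ✗; k=6: AAGTAT vs AATCAA ✗; k=7: GAAGTAT vs AATCAAT ✗; k=8: GGAAGTAT vs AATCAATT ✗.
No overlap length from 1 to 8 is perfect, so the longest perfect 3' overlap is 0.

Longest perfect overlap: 0 complementary base pairs; below the dimer-risk threshold (threshold 3).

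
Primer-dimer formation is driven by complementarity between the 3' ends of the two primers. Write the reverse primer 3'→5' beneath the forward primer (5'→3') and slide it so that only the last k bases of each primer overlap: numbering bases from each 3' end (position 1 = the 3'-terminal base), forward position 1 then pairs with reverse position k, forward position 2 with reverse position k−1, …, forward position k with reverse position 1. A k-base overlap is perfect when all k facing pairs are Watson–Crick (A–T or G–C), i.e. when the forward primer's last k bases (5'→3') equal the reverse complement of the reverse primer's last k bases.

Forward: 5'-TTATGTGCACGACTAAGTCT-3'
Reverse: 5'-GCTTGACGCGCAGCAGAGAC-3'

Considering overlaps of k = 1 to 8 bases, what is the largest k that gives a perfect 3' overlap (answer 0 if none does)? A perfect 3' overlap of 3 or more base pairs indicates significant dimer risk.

Last 8 bases (5'→3') — forward …CTAAGTCT, reverse …GCAGAGAC.
Reverse complement of the reverse primer's last 8 bases: GTCTCTGC; its first k bases are the reverse complement of the reverse primer's last k bases, so a perfect k-base overlap needs the forward primer's last k bases to equal them.
Comparing (forward last k vs required): k=1: T vs G ✗; k=2: CT vs GT ✗; k=3: TCT vs GTC ✗; k=4: GTCT vs GTCT ✓; k=5: AGTCT vs GTCTC ✗; k=6: AAGTCT vs GTCTCT ✗; k=7: TAAGTCT vs GTCTCTG ✗; k=8: CTAAGTCT vs GTCTCTGC ✗.
Only k = 4 is perfect, so the longest perfect 3' overlap is 4.

Longest perfect overlap: 4 complementary base pairs; significant dimer risk (threshold 3).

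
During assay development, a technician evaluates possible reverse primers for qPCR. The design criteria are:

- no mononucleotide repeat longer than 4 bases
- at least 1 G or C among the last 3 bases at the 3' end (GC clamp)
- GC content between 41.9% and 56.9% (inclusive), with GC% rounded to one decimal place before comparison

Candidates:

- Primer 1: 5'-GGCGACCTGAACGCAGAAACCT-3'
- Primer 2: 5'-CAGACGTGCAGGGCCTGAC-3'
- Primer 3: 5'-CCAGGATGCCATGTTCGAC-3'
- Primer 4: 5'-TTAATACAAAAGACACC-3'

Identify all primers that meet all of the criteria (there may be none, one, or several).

None of the candidates satisfy all criteria.

Primer 1 (22 nt, A=7 T=2 G=6 C=7): longest run = 3 ✓; 3' end CCT has 2 G/C ✓; GC 13/22 = 59.1%, outside 41.9–56.9% ✗ — fails.
Primer 2 (19 nt, A=4 T=2 G=7 C=6): longest run = 3 ✓; 3' end GAC has 2 G/C ✓; GC 13/19 = 68.4%, outside 41.9–56.9% ✗ — fails.
Primer 3 (19 nt, A=4 T=4 G=5 C=6): longest run = 2 ✓; 3' end GAC has 2 G/C ✓; GC 11/19 = 57.9%, outside 41.9–56.9% ✗ — fails.
Primer 4 (17 nt, A=9 T=3 G=1 C=4): longest run = 4 ✓; 3' end ACC has 2 G/C ✓; GC 5/17 = 29.4%, outside 41.9–56.9% ✗ — fails.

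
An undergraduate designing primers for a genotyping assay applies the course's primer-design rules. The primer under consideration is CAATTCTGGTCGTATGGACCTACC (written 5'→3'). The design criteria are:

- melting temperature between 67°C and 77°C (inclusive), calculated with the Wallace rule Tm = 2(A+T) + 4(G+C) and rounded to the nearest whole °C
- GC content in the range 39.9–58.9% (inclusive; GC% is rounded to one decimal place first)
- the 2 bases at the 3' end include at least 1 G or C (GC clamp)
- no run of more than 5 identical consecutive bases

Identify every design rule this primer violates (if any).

Base counts: A=5, T=7, G=5, C=7 (length 24).
Tm: Tm = 2·12 + 4·12 = 72°C ✓
GC content: GC 12/24 = 50.0% ✓
GC clamp: 3' end CC has 2 G/C ✓
homopolymer run: longest run = 2 ✓

Meets all criteria.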